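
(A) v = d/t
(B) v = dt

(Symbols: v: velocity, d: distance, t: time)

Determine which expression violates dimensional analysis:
(B)

(A) v = d/t: LHS [L T^-1], RHS [L T^-1] ✓
(B) v = dt: LHS [L T^-1], RHS [L T] ✗

Expression (B) v = dt is dimensionally incorrect.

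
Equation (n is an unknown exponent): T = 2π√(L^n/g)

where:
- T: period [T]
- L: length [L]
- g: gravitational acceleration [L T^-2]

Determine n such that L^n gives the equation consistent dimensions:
n = 1

T has dimensions [T]; L has dimensions [L].
With n = 1: 2π√(L^1/g) has dimensions [T], matching the LHS ✓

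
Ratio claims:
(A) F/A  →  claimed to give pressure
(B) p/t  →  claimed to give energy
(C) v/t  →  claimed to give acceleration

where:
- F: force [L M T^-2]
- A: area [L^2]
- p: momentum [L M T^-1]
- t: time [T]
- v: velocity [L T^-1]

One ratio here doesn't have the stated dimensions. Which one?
(B) p/t does not give energy

(A) F/A: [L^-1 M T^-2] = pressure [L^-1 M T^-2] ✓
(B) p/t: [L M T^-2] ≠ energy [L^2 M T^-2] ✗
(C) v/t: [L T^-2] = acceleration [L T^-2] ✓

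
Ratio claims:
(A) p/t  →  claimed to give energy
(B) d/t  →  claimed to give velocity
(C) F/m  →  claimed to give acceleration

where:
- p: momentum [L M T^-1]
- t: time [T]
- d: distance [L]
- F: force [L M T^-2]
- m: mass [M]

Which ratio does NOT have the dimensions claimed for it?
(A) p/t does not give energy

(A) p/t: [L M T^-2] ≠ energy [L^2 M T^-2] ✗
(B) d/t: [L T^-1] = velocity [L T^-1] ✓
(C) F/m: [L T^-2] = acceleration [L T^-2] ✓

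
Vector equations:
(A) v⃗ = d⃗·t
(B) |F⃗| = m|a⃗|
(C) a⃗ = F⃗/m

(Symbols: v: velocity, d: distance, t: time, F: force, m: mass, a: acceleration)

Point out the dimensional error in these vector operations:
(A) v⃗ = d⃗·t

(A) v⃗ = d⃗·t: LHS [L T^-1], RHS [L T] ✗ — velocity is displacement per time; should be d⃗/t
(B) |F⃗| = m|a⃗|: LHS [L M T^-2], RHS [L M T^-2] ✓ — magnitudes of vectors are scalars
(C) a⃗ = F⃗/m: LHS [L T^-2], RHS [L T^-2] ✓ — force (vector) divided by mass (scalar)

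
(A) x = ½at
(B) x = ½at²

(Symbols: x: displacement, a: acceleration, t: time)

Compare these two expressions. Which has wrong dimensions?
(A)

(A) x = ½at: LHS [L], RHS [L T^-1] ✗
(B) x = ½at²: LHS [L], RHS [L] ✓

Expression (A) x = ½at is dimensionally incorrect.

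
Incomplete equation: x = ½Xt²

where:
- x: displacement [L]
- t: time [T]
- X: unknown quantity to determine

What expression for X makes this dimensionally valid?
X = a (acceleration), dimensions [L T^-2]

x has dimensions [L]; the rest of the RHS (½ t²) has dimensions [T^2].
So X must have dimensions [L T^-2] — X = a (acceleration).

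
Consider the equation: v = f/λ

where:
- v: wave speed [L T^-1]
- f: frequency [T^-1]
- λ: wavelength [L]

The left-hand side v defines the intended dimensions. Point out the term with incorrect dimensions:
The right-hand side term f/λ

v has dimensions [L T^-1], but f/λ has dimensions [L^-1 T^-1], so the term f/λ is dimensionally wrong for v.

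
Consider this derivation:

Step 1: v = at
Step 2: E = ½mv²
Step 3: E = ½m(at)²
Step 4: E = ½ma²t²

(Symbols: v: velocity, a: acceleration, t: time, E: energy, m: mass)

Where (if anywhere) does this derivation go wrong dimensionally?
No step introduces an error — all steps are dimensionally consistent.

Step 1: v = at → LHS [L T^-1], RHS [L T^-1] ✓
Step 2: E = ½mv² → LHS [L^2 M T^-2], RHS [L^2 M T^-2] ✓
Step 3: E = ½m(at)² → LHS [L^2 M T^-2], RHS [L^2 M T^-2] ✓
Step 4: E = ½ma²t² → LHS [L^2 M T^-2], RHS [L^2 M T^-2] ✓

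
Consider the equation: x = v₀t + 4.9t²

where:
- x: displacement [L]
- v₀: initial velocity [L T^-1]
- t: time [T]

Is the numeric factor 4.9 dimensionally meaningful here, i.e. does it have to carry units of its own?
Yes

x has dimensions [L], while t² alone has dimensions [T^2]. For the equation to balance, the factor 4.9 must carry dimensions [L T^-2] — it is a dimensional constant (a numerical value of a physical quantity with its units suppressed), not a pure number.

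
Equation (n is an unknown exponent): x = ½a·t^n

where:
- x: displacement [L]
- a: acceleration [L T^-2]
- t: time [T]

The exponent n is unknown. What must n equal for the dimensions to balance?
n = 2

x has dimensions [L]; t has dimensions [T].
The rest of the RHS has dimensions [L T^-2], so t^n must supply [T^2].
With n = 2: ½a·t^2 has dimensions [L], matching the LHS ✓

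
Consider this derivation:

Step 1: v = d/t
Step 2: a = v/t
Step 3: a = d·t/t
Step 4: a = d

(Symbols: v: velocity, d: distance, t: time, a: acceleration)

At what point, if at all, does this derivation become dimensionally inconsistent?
Step 3

Step 1: v = d/t → LHS [L T^-1], RHS [L T^-1] ✓
Step 2: a = v/t → LHS [L T^-2], RHS [L T^-2] ✓
Step 3: a = d·t/t → LHS [L T^-2], RHS [L] ✗

The first dimensional inconsistency appears in step 3: a = d·t/t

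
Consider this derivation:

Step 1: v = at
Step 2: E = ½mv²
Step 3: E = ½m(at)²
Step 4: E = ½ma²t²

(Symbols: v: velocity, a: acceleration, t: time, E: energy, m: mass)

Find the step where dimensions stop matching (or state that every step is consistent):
No step introduces an error — all steps are dimensionally consistent.

Step 1: v = at → LHS [L T^-1], RHS [L T^-1] ✓
Step 2: E = ½mv² → LHS [L^2 M T^-2], RHS [L^2 M T^-2] ✓
Step 3: E = ½m(at)² → LHS [L^2 M T^-2], RHS [L^2 M T^-2] ✓
Step 4: E = ½ma²t² → LHS [L^2 M T^-2], RHS [L^2 M T^-2] ✓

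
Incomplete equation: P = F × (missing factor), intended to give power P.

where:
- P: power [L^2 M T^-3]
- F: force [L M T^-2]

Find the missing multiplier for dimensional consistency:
v (velocity), dimensions [L T^-1]

P has dimensions [L^2 M T^-3] and F has dimensions [L M T^-2].
The missing factor must have dimensions [L^2 M T^-3] / [L M T^-2] = [L T^-1], i.e. velocity (v).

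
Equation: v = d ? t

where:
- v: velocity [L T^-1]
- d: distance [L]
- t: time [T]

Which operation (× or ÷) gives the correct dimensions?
division (÷): v = d ÷ t

v [L T^-1]; d [L]; t [T].
d × t → [L T] ✗
d ÷ t → [L T^-1] ✓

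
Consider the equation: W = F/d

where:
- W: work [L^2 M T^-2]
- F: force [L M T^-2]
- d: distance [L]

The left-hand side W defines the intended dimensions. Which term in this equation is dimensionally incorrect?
The right-hand side term F/d

W has dimensions [L^2 M T^-2], but F/d has dimensions [M T^-2], so the term F/d is dimensionally wrong for W.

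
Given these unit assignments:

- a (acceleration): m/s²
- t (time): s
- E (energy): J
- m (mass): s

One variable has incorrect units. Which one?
m

The variable m (mass) should have units kg, not s.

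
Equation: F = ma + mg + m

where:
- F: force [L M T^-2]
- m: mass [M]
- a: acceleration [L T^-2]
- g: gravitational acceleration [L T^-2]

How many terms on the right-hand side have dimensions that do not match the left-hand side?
1

LHS F: [L M T^-2]
- ma: [L M T^-2] ✓
- mg: [L M T^-2] ✓
- m: [M] ✗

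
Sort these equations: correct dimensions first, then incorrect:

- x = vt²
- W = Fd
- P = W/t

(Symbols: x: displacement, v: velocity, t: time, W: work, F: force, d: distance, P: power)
Dimensionally correct: W = Fd, P = W/t
Dimensionally incorrect: x = vt²
Ordered (correct first, then incorrect): W = Fd, P = W/t, x = vt²

- x = vt²: LHS [L], RHS [L T] → incorrect ✗
- W = Fd: LHS [L^2 M T^-2], RHS [L^2 M T^-2] → correct ✓
- P = W/t: LHS [L^2 M T^-3], RHS [L^2 M T^-3] → correct ✓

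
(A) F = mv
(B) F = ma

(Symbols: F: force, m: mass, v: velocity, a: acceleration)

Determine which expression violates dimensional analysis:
(A)

(A) F = mv: LHS [L M T^-2], RHS [L M T^-1] ✗
(B) F = ma: LHS [L M T^-2], RHS [L M T^-2] ✓

Expression (A) F = mv is dimensionally incorrect.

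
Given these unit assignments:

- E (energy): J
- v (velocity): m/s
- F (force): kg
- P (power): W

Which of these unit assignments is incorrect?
F

The variable F (force) should have units N, not kg.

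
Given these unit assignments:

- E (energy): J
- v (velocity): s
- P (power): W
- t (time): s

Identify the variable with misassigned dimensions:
v

The variable v (velocity) should have units m/s, not s.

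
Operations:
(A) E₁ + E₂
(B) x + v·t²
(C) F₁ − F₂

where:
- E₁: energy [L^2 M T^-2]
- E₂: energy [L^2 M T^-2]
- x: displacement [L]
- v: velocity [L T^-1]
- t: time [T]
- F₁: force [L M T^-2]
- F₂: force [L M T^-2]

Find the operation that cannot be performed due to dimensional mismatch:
(B) x + v·t²

(A) E₁ + E₂: E₁ [L^2 M T^-2] and E₂ [L^2 M T^-2] — same dimensions ✓
(B) x + v·t²: x [L] and v·t² [L T] — different dimensions cannot be added/subtracted ✗
(C) F₁ − F₂: F₁ [L M T^-2] and F₂ [L M T^-2] — same dimensions ✓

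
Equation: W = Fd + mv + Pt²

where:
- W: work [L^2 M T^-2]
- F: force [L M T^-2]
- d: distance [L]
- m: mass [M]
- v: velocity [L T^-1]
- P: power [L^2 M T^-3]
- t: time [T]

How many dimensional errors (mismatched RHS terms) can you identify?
2

LHS W: [L^2 M T^-2]
- Fd: [L^2 M T^-2] ✓
- mv: [L M T^-1] ✗
- Pt²: [L^2 M T^-1] ✗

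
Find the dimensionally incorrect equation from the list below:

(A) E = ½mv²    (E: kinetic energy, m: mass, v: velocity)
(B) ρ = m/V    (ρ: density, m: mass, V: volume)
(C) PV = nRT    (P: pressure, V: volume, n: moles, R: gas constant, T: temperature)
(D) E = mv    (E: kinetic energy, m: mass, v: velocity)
(D) E = mv

The equation (D) E = mv is dimensionally incorrect.

LHS (E): [L^2 M T^-2]
RHS (mv): [L M T^-1] ✗

The dimensions do not match. The other three equations balance.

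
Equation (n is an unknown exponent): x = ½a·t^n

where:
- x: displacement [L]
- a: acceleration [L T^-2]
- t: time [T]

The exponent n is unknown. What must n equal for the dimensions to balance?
n = 2

x has dimensions [L]; t has dimensions [T].
The rest of the RHS has dimensions [L T^-2], so t^n must supply [T^2].
With n = 2: ½a·t^2 has dimensions [L], matching the LHS ✓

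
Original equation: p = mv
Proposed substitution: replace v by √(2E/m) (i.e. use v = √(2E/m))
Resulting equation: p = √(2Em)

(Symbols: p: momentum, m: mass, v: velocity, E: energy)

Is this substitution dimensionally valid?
Yes

[v] = [L T^-1] and [√(2E/m)] = [L T^-1]. These match, so the substitution replaces a quantity by one of the same dimensions and the result p = √(2Em) has LHS [L M T^-1] vs RHS [L M T^-1] — still consistent.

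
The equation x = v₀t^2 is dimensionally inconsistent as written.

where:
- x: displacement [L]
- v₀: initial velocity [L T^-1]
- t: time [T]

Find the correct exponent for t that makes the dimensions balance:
The exponent of t should be 1: x = v₀t

The LHS x has dimensions [L]; t has dimensions [T].
As written, the RHS v₀t^2 (exponent 2 on t) has dimensions [L T], which does not match.
With exponent 1, the RHS v₀t has dimensions [L], matching the LHS.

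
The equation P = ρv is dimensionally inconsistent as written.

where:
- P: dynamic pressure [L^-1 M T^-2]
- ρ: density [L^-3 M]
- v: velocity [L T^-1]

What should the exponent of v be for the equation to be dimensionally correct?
The exponent of v should be 2: P = ρv^2

The LHS P has dimensions [L^-1 M T^-2]; v has dimensions [L T^-1].
As written, the RHS ρv (exponent 1 on v) has dimensions [L^-2 M T^-1], which does not match.
With exponent 2, the RHS ρv^2 has dimensions [L^-1 M T^-2], matching the LHS.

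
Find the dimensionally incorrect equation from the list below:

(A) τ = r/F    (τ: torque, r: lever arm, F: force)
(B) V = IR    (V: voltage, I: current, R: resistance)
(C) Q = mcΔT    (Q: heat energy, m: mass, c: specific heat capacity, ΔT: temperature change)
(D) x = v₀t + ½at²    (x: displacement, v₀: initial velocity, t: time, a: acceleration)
(A) τ = r/F

The equation (A) τ = r/F is dimensionally incorrect.

LHS (τ): [L^2 M T^-2]
RHS (r/F): [M^-1 T^2] ✗

The dimensions do not match. The other three equations balance.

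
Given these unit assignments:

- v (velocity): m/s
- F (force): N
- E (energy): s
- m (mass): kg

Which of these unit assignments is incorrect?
E

The variable E (energy) should have units J, not s.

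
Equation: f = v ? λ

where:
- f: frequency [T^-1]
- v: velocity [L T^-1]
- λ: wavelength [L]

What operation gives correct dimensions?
division (÷): f = v ÷ λ

f [T^-1]; v [L T^-1]; λ [L].
v × λ → [L^2 T^-1] ✗
v ÷ λ → [T^-1] ✓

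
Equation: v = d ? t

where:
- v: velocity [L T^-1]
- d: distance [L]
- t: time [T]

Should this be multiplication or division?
division (÷): v = d ÷ t

v [L T^-1]; d [L]; t [T].
d × t → [L T] ✗
d ÷ t → [L T^-1] ✓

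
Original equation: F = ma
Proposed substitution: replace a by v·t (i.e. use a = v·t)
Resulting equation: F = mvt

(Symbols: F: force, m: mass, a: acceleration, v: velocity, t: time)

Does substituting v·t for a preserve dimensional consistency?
No

[a] = [L T^-2] and [v·t] = [L]. These differ, so the substitution replaces a quantity by one of different dimensions and the result F = mvt has LHS [L M T^-2] vs RHS [L M] — inconsistent.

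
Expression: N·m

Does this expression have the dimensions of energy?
Yes

The expression N·m has dimensions [L^2 M T^-2], which is exactly energy [L^2 M T^-2].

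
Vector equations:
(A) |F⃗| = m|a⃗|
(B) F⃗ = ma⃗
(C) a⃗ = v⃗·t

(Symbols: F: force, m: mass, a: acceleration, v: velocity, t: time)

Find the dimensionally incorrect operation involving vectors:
(C) a⃗ = v⃗·t

(A) |F⃗| = m|a⃗|: LHS [L M T^-2], RHS [L M T^-2] ✓ — magnitudes of vectors are scalars
(B) F⃗ = ma⃗: LHS [L M T^-2], RHS [L M T^-2] ✓ — Force and acceleration are vectors, mass is a scalar
(C) a⃗ = v⃗·t: LHS [L T^-2], RHS [L] ✗ — acceleration is velocity per time; should be v⃗/t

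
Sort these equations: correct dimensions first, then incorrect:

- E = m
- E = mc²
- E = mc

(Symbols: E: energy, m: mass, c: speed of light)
Dimensionally correct: E = mc²
Dimensionally incorrect: E = m, E = mc
Ordered (correct first, then incorrect): E = mc², E = m, E = mc

- E = m: LHS [L^2 M T^-2], RHS [M] → incorrect ✗
- E = mc²: LHS [L^2 M T^-2], RHS [L^2 M T^-2] → correct ✓
- E = mc: LHS [L^2 M T^-2], RHS [L M T^-1] → incorrect ✗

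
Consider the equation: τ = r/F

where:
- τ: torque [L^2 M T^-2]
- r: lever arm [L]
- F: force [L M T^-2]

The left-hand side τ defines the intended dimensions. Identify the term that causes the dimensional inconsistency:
The right-hand side term r/F

τ has dimensions [L^2 M T^-2], but r/F has dimensions [M^-1 T^2], so the term r/F is dimensionally wrong for τ.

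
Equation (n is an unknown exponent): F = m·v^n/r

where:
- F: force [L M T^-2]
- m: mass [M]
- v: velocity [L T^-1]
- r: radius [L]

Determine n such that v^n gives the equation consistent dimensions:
n = 2

F has dimensions [L M T^-2]; v has dimensions [L T^-1].
The rest of the RHS has dimensions [L^-1 M], so v^n must supply [L^2 T^-2].
With n = 2: m·v^2/r has dimensions [L M T^-2], matching the LHS ✓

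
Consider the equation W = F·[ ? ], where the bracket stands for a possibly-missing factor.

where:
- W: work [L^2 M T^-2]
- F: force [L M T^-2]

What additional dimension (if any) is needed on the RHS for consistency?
[L] — length (e.g. a distance d)

W has dimensions [L^2 M T^-2]; F has dimensions [L M T^-2].
The bracketed factor must supply [L^2 M T^-2] / [L M T^-2] = [L].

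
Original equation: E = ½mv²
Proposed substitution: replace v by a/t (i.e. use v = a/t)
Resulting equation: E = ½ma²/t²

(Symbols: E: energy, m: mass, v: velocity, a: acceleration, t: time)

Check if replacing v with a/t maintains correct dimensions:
No

[v] = [L T^-1] and [a/t] = [L T^-3]. These differ, so the substitution replaces a quantity by one of different dimensions and the result E = ½ma²/t² has LHS [L^2 M T^-2] vs RHS [L^2 M T^-6] — inconsistent.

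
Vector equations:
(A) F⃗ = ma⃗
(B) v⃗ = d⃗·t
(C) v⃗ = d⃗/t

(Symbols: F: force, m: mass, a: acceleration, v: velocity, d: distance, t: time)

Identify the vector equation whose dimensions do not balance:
(B) v⃗ = d⃗·t

(A) F⃗ = ma⃗: LHS [L M T^-2], RHS [L M T^-2] ✓ — Force and acceleration are vectors, mass is a scalar
(B) v⃗ = d⃗·t: LHS [L T^-1], RHS [L T] ✗ — velocity is displacement per time; should be d⃗/t
(C) v⃗ = d⃗/t: LHS [L T^-1], RHS [L T^-1] ✓ — displacement (vector) divided by time (scalar)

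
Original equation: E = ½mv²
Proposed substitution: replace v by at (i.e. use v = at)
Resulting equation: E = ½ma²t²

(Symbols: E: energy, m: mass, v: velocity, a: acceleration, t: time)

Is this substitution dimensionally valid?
Yes

[v] = [L T^-1] and [at] = [L T^-1]. These match, so the substitution replaces a quantity by one of the same dimensions and the result E = ½ma²t² has LHS [L^2 M T^-2] vs RHS [L^2 M T^-2] — still consistent.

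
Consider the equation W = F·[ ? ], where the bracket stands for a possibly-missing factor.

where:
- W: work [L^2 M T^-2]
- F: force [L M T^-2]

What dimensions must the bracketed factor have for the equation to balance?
[L] — length (e.g. a distance d)

W has dimensions [L^2 M T^-2]; F has dimensions [L M T^-2].
The bracketed factor must supply [L^2 M T^-2] / [L M T^-2] = [L].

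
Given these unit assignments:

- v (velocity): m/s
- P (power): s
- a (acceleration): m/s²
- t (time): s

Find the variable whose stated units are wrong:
P

The variable P (power) should have units W, not s.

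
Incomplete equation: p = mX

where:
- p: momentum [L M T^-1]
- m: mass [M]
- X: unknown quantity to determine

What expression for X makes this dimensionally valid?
X = v (velocity), dimensions [L T^-1]

p has dimensions [L M T^-1]; the rest of the RHS (m) has dimensions [M].
So X must have dimensions [L T^-1] — X = v (velocity).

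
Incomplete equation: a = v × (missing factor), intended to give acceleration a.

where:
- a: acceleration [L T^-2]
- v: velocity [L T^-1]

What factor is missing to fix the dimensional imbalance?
1/t (inverse time), dimensions [T^-1]

a has dimensions [L T^-2] and v has dimensions [L T^-1].
The missing factor must have dimensions [L T^-2] / [L T^-1] = [T^-1], i.e. inverse time (1/t).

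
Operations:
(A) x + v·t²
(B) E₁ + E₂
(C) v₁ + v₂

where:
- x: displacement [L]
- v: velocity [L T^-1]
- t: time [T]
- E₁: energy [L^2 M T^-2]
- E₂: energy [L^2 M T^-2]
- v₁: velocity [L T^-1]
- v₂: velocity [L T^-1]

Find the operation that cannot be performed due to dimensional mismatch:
(A) x + v·t²

(A) x + v·t²: x [L] and v·t² [L T] — different dimensions cannot be added/subtracted ✗
(B) E₁ + E₂: E₁ [L^2 M T^-2] and E₂ [L^2 M T^-2] — same dimensions ✓
(C) v₁ + v₂: v₁ [L T^-1] and v₂ [L T^-1] — same dimensions ✓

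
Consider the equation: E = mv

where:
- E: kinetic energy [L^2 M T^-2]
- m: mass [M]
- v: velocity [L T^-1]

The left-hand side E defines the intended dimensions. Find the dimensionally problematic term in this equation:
The right-hand side term mv

E has dimensions [L^2 M T^-2], but mv has dimensions [L M T^-1], so the term mv is dimensionally wrong for E.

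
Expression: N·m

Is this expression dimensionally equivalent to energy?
Yes

The expression N·m has dimensions [L^2 M T^-2], which is exactly energy [L^2 M T^-2].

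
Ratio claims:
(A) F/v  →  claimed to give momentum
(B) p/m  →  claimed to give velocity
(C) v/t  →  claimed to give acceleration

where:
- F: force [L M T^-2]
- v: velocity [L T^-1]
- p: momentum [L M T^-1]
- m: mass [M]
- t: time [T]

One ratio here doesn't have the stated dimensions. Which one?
(A) F/v does not give momentum

(A) F/v: [M T^-1] ≠ momentum [L M T^-1] ✗
(B) p/m: [L T^-1] = velocity [L T^-1] ✓
(C) v/t: [L T^-2] = acceleration [L T^-2] ✓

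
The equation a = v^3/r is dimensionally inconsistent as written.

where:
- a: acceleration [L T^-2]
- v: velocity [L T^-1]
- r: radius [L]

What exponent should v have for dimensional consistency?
The exponent of v should be 2: a = v^2/r

The LHS a has dimensions [L T^-2]; v has dimensions [L T^-1].
As written, the RHS v^3/r (exponent 3 on v) has dimensions [L^2 T^-3], which does not match.
With exponent 2, the RHS v^2/r has dimensions [L T^-2], matching the LHS.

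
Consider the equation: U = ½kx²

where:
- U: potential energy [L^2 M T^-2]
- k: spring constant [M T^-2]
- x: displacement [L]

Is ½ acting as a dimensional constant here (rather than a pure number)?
No

U has dimensions [L^2 M T^-2] and kx² already has dimensions [L^2 M T^-2], so the equation balances without ½ contributing any dimensions. ½ is a pure (dimensionless) number; changing or removing it would not affect dimensional consistency.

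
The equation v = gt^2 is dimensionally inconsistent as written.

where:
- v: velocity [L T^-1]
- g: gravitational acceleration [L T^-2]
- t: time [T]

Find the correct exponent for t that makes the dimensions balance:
The exponent of t should be 1: v = gt

The LHS v has dimensions [L T^-1]; t has dimensions [T].
As written, the RHS gt^2 (exponent 2 on t) has dimensions [L], which does not match.
With exponent 1, the RHS gt has dimensions [L T^-1], matching the LHS.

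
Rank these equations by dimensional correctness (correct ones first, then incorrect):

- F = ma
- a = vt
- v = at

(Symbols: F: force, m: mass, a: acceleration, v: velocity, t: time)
Dimensionally correct: F = ma, v = at
Dimensionally incorrect: a = vt
Ordered (correct first, then incorrect): F = ma, v = at, a = vt

- F = ma: LHS [L M T^-2], RHS [L M T^-2] → correct ✓
- a = vt: LHS [L T^-2], RHS [L] → incorrect ✗
- v = at: LHS [L T^-1], RHS [L T^-1] → correct ✓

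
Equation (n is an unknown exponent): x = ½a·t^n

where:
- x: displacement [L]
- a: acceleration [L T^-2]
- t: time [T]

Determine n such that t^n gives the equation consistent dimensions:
n = 2

x has dimensions [L]; t has dimensions [T].
The rest of the RHS has dimensions [L T^-2], so t^n must supply [T^2].
With n = 2: ½a·t^2 has dimensions [L], matching the LHS ✓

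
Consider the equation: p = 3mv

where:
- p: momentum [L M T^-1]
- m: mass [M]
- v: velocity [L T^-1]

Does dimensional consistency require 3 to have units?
No

p has dimensions [L M T^-1] and mv already has dimensions [L M T^-1], so the equation balances without 3 contributing any dimensions. 3 is a pure (dimensionless) number; changing or removing it would not affect dimensional consistency.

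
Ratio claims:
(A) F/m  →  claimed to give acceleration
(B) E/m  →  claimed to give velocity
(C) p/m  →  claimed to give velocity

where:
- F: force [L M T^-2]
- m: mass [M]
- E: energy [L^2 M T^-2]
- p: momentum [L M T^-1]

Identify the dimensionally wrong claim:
(B) E/m does not give velocity

(A) F/m: [L T^-2] = acceleration [L T^-2] ✓
(B) E/m: [L^2 T^-2] ≠ velocity [L T^-1] ✗
(C) p/m: [L T^-1] = velocity [L T^-1] ✓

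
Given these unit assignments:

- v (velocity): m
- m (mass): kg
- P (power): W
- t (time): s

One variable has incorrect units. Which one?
v

The variable v (velocity) should have units m/s, not m.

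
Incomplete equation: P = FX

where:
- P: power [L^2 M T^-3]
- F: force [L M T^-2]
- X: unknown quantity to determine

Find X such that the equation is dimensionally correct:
X = v (velocity), dimensions [L T^-1]

P has dimensions [L^2 M T^-3]; the rest of the RHS (F) has dimensions [L M T^-2].
So X must have dimensions [L T^-1] — X = v (velocity).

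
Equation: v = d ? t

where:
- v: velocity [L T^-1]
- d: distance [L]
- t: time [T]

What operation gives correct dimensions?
division (÷): v = d ÷ t

v [L T^-1]; d [L]; t [T].
d × t → [L T] ✗
d ÷ t → [L T^-1] ✓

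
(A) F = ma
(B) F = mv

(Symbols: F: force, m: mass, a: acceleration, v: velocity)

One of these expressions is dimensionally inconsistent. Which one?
(B)

(A) F = ma: LHS [L M T^-2], RHS [L M T^-2] ✓
(B) F = mv: LHS [L M T^-2], RHS [L M T^-1] ✗

Expression (B) F = mv is dimensionally incorrect.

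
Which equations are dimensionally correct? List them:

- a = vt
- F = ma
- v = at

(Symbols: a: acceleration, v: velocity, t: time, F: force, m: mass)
Dimensionally correct: F = ma, v = at
Dimensionally incorrect: a = vt
Ordered (correct first, then incorrect): F = ma, v = at, a = vt

- a = vt: LHS [L T^-2], RHS [L] → incorrect ✗
- F = ma: LHS [L M T^-2], RHS [L M T^-2] → correct ✓
- v = at: LHS [L T^-1], RHS [L T^-1] → correct ✓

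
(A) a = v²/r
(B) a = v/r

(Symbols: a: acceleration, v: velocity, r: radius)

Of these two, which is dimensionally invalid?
(B)

(A) a = v²/r: LHS [L T^-2], RHS [L T^-2] ✓
(B) a = v/r: LHS [L T^-2], RHS [T^-1] ✗

Expression (B) a = v/r is dimensionally incorrect.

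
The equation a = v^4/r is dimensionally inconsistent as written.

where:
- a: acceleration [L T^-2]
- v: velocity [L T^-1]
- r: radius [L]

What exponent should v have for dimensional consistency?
The exponent of v should be 2: a = v^2/r

The LHS a has dimensions [L T^-2]; v has dimensions [L T^-1].
As written, the RHS v^4/r (exponent 4 on v) has dimensions [L^3 T^-4], which does not match.
With exponent 2, the RHS v^2/r has dimensions [L T^-2], matching the LHS.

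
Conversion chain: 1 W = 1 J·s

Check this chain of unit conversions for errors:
The chain is incorrect (it contains an error).

Incorrect: Watt is J/s, not J·s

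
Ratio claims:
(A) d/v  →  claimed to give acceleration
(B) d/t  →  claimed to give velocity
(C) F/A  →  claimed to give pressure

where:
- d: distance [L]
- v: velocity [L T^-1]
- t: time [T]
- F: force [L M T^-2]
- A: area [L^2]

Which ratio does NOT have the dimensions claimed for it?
(A) d/v does not give acceleration

(A) d/v: [T] ≠ acceleration [L T^-2] ✗
(B) d/t: [L T^-1] = velocity [L T^-1] ✓
(C) F/A: [L^-1 M T^-2] = pressure [L^-1 M T^-2] ✓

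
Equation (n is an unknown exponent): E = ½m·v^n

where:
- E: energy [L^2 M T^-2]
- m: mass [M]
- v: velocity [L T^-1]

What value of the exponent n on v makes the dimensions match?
n = 2

E has dimensions [L^2 M T^-2]; v has dimensions [L T^-1].
The rest of the RHS has dimensions [M], so v^n must supply [L^2 T^-2].
With n = 2: ½m·v^2 has dimensions [L^2 M T^-2], matching the LHS ✓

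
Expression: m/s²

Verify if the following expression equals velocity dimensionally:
No

The expression m/s² has dimensions [L T^-2], but velocity has dimensions [L T^-1].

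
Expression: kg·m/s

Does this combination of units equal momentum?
Yes

The expression kg·m/s has dimensions [L M T^-1], which is exactly momentum [L M T^-1].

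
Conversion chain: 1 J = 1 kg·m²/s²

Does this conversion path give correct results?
The chain is correct (no errors).

Correct: Joule is defined as kg·m²/s²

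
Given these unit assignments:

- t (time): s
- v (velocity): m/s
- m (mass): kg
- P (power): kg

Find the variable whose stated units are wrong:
P

The variable P (power) should have units W, not kg.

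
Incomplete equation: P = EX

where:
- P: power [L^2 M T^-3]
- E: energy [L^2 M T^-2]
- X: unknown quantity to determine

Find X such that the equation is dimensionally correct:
X = f (inverse time / frequency (1/t)), dimensions [T^-1]

P has dimensions [L^2 M T^-3]; the rest of the RHS (E) has dimensions [L^2 M T^-2].
So X must have dimensions [T^-1] — X = f (inverse time / frequency (1/t)).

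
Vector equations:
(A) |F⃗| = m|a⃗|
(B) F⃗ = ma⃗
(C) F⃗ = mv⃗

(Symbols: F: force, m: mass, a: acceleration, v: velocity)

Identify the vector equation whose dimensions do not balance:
(C) F⃗ = mv⃗

(A) |F⃗| = m|a⃗|: LHS [L M T^-2], RHS [L M T^-2] ✓ — magnitudes of vectors are scalars
(B) F⃗ = ma⃗: LHS [L M T^-2], RHS [L M T^-2] ✓ — Force and acceleration are vectors, mass is a scalar
(C) F⃗ = mv⃗: LHS [L M T^-2], RHS [L M T^-1] ✗ — mass times velocity is momentum, not force; should be ma⃗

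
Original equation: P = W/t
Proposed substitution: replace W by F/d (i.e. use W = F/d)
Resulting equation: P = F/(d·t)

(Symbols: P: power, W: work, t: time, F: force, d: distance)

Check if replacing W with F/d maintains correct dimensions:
No

[W] = [L^2 M T^-2] and [F/d] = [M T^-2]. These differ, so the substitution replaces a quantity by one of different dimensions and the result P = F/(d·t) has LHS [L^2 M T^-3] vs RHS [M T^-3] — inconsistent.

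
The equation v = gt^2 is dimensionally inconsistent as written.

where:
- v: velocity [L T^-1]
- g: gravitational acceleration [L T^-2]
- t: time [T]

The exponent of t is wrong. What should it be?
The exponent of t should be 1: v = gt

The LHS v has dimensions [L T^-1]; t has dimensions [T].
As written, the RHS gt^2 (exponent 2 on t) has dimensions [L], which does not match.
With exponent 1, the RHS gt has dimensions [L T^-1], matching the LHS.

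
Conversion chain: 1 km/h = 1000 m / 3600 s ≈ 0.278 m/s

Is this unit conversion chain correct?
The chain is correct (no errors).

Correct: 1 km = 1000 m, 1 h = 3600 s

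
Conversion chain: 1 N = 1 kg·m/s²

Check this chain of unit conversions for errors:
The chain is correct (no errors).

Correct: Newton is defined as kg·m/s²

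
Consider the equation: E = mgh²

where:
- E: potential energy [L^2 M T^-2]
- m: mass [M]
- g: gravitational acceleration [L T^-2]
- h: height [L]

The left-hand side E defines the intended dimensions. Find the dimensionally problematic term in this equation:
The right-hand side term mgh²

E has dimensions [L^2 M T^-2], but mgh² has dimensions [L^3 M T^-2], so the term mgh² is dimensionally wrong for E.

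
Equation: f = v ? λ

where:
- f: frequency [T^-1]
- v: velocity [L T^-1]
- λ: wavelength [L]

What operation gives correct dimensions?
division (÷): f = v ÷ λ

f [T^-1]; v [L T^-1]; λ [L].
v × λ → [L^2 T^-1] ✗
v ÷ λ → [T^-1] ✓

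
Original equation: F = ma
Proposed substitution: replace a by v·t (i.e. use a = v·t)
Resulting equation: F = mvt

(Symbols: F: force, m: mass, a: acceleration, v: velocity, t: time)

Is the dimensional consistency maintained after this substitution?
No

[a] = [L T^-2] and [v·t] = [L]. These differ, so the substitution replaces a quantity by one of different dimensions and the result F = mvt has LHS [L M T^-2] vs RHS [L M] — inconsistent.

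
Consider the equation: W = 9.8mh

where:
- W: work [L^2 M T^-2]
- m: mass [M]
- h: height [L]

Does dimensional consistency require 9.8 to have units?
Yes

W has dimensions [L^2 M T^-2], while mh alone has dimensions [L M]. For the equation to balance, the factor 9.8 must carry dimensions [L T^-2] — it is a dimensional constant (a numerical value of a physical quantity with its units suppressed), not a pure number.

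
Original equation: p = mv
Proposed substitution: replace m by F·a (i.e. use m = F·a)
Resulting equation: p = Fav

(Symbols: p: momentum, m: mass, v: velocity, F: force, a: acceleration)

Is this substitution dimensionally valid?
No

[m] = [M] and [F·a] = [L^2 M T^-4]. These differ, so the substitution replaces a quantity by one of different dimensions and the result p = Fav has LHS [L M T^-1] vs RHS [L^3 M T^-5] — inconsistent.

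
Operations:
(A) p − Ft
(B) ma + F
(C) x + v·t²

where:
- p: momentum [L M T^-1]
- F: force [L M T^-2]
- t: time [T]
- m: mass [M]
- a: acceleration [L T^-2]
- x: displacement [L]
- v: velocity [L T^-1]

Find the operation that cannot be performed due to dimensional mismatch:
(C) x + v·t²

(A) p − Ft: p [L M T^-1] and Ft [L M T^-1] — same dimensions ✓
(B) ma + F: ma [L M T^-2] and F [L M T^-2] — same dimensions ✓
(C) x + v·t²: x [L] and v·t² [L T] — different dimensions cannot be added/subtracted ✗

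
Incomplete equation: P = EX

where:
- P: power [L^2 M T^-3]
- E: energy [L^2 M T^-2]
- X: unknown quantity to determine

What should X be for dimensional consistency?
X = f (inverse time / frequency (1/t)), dimensions [T^-1]

P has dimensions [L^2 M T^-3]; the rest of the RHS (E) has dimensions [L^2 M T^-2].
So X must have dimensions [T^-1] — X = f (inverse time / frequency (1/t)).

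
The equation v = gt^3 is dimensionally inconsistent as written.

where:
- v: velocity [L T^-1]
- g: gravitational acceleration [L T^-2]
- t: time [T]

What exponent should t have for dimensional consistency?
The exponent of t should be 1: v = gt

The LHS v has dimensions [L T^-1]; t has dimensions [T].
As written, the RHS gt^3 (exponent 3 on t) has dimensions [L T], which does not match.
With exponent 1, the RHS gt has dimensions [L T^-1], matching the LHS.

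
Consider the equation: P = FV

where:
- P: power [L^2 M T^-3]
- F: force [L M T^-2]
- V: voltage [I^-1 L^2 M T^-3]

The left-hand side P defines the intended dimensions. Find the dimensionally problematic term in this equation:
The right-hand side term FV

P has dimensions [L^2 M T^-3], but FV has dimensions [I^-1 L^3 M^2 T^-5], so the term FV is dimensionally wrong for P.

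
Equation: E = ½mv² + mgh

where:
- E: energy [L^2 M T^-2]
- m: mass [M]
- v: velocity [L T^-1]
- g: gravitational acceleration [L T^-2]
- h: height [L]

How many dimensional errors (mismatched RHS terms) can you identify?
0

LHS E: [L^2 M T^-2]
- ½mv²: [L^2 M T^-2] ✓
- mgh: [L^2 M T^-2] ✓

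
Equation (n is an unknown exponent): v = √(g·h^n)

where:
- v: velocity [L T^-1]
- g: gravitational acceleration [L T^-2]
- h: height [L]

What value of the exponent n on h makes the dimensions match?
n = 1

v has dimensions [L T^-1]; h has dimensions [L].
With n = 1: √(g·h^1) has dimensions [L T^-1], matching the LHS ✓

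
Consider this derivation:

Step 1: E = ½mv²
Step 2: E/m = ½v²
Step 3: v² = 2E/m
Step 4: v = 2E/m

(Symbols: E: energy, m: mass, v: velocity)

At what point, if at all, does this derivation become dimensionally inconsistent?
Step 4

Step 1: E = ½mv² → LHS [L^2 M T^-2], RHS [L^2 M T^-2] ✓
Step 2: E/m = ½v² → LHS [L^2 T^-2], RHS [L^2 T^-2] ✓
Step 3: v² = 2E/m → LHS [L^2 T^-2], RHS [L^2 T^-2] ✓
Step 4: v = 2E/m → LHS [L T^-1], RHS [L^2 T^-2] ✗

The first dimensional inconsistency appears in step 4: v = 2E/m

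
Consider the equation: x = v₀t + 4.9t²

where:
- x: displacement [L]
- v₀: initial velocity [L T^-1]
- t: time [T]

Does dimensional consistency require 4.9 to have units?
Yes

x has dimensions [L], while t² alone has dimensions [T^2]. For the equation to balance, the factor 4.9 must carry dimensions [L T^-2] — it is a dimensional constant (a numerical value of a physical quantity with its units suppressed), not a pure number.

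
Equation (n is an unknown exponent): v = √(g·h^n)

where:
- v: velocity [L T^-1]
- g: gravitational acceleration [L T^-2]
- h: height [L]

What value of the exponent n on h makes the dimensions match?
n = 1

v has dimensions [L T^-1]; h has dimensions [L].
With n = 1: √(g·h^1) has dimensions [L T^-1], matching the LHS ✓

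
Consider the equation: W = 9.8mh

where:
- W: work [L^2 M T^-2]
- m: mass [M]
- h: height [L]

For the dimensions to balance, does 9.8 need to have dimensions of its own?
Yes

W has dimensions [L^2 M T^-2], while mh alone has dimensions [L M]. For the equation to balance, the factor 9.8 must carry dimensions [L T^-2] — it is a dimensional constant (a numerical value of a physical quantity with its units suppressed), not a pure number.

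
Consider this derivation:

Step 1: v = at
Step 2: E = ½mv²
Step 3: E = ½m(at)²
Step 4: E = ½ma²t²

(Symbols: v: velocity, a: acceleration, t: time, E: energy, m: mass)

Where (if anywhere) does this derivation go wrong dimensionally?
No step introduces an error — all steps are dimensionally consistent.

Step 1: v = at → LHS [L T^-1], RHS [L T^-1] ✓
Step 2: E = ½mv² → LHS [L^2 M T^-2], RHS [L^2 M T^-2] ✓
Step 3: E = ½m(at)² → LHS [L^2 M T^-2], RHS [L^2 M T^-2] ✓
Step 4: E = ½ma²t² → LHS [L^2 M T^-2], RHS [L^2 M T^-2] ✓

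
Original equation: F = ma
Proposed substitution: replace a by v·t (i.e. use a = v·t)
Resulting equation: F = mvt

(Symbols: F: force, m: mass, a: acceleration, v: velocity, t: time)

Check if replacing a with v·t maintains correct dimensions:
No

[a] = [L T^-2] and [v·t] = [L]. These differ, so the substitution replaces a quantity by one of different dimensions and the result F = mvt has LHS [L M T^-2] vs RHS [L M] — inconsistent.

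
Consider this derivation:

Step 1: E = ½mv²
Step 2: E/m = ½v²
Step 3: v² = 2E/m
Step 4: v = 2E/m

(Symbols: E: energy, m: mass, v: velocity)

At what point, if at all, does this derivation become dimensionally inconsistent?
Step 4

Step 1: E = ½mv² → LHS [L^2 M T^-2], RHS [L^2 M T^-2] ✓
Step 2: E/m = ½v² → LHS [L^2 T^-2], RHS [L^2 T^-2] ✓
Step 3: v² = 2E/m → LHS [L^2 T^-2], RHS [L^2 T^-2] ✓
Step 4: v = 2E/m → LHS [L T^-1], RHS [L^2 T^-2] ✗

The first dimensional inconsistency appears in step 4: v = 2E/m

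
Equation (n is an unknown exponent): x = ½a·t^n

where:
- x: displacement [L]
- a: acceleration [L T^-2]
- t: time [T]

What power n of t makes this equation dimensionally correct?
n = 2

x has dimensions [L]; t has dimensions [T].
The rest of the RHS has dimensions [L T^-2], so t^n must supply [T^2].
With n = 2: ½a·t^2 has dimensions [L], matching the LHS ✓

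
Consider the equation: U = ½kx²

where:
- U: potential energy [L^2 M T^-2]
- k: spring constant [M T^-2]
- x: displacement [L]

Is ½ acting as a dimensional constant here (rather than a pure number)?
No

U has dimensions [L^2 M T^-2] and kx² already has dimensions [L^2 M T^-2], so the equation balances without ½ contributing any dimensions. ½ is a pure (dimensionless) number; changing or removing it would not affect dimensional consistency.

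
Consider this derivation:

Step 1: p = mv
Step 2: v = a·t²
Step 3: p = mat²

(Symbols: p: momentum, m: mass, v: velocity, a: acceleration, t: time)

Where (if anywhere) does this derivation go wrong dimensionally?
Step 2

Step 1: p = mv → LHS [L M T^-1], RHS [L M T^-1] ✓
Step 2: v = a·t² → LHS [L T^-1], RHS [L] ✗

The first dimensional inconsistency appears in step 2: v = a·t²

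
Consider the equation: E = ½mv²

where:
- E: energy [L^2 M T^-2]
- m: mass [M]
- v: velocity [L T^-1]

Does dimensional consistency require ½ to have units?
No

E has dimensions [L^2 M T^-2] and mv² already has dimensions [L^2 M T^-2], so the equation balances without ½ contributing any dimensions. ½ is a pure (dimensionless) number; changing or removing it would not affect dimensional consistency.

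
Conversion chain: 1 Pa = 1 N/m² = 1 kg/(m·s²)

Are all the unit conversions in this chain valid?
The chain is correct (no errors).

Correct: Pascal is Newton per square meter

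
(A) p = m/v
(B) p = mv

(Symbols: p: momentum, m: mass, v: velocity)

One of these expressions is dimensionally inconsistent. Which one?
(A)

(A) p = m/v: LHS [L M T^-1], RHS [L^-1 M T] ✗
(B) p = mv: LHS [L M T^-1], RHS [L M T^-1] ✓

Expression (A) p = m/v is dimensionally incorrect.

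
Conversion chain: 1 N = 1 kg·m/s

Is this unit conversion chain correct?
The chain is incorrect (it contains an error).

Incorrect: Newton is kg·m/s², not kg·m/s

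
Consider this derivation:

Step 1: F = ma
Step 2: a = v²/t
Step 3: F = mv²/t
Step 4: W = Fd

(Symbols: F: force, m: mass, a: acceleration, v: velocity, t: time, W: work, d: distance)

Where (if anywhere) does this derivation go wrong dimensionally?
Step 2

Step 1: F = ma → LHS [L M T^-2], RHS [L M T^-2] ✓
Step 2: a = v²/t → LHS [L T^-2], RHS [L^2 T^-3] ✗

The first dimensional inconsistency appears in step 2: a = v²/t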